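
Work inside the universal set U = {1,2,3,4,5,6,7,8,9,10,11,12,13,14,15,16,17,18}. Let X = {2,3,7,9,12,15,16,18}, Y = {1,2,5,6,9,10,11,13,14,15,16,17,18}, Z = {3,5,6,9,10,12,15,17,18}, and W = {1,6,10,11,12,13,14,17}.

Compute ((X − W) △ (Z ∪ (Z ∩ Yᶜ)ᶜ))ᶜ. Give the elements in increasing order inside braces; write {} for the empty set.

{2,3,7,9,15,16,18}

X − W = {2,3,7,9,15,16,18}
Yᶜ = {3,4,7,8,12}
Z ∩ Yᶜ = {3,12}
(Z ∩ Yᶜ)ᶜ = {1,2,4,5,6,7,8,9,10,11,13,14,15,16,17,18}
Z ∪ (Z ∩ Yᶜ)ᶜ = {1,2,3,4,5,6,7,8,9,10,11,12,13,14,15,16,17,18}
(X − W) △ (Z ∪ (Z ∩ Yᶜ)ᶜ) = {1,4,5,6,8,10,11,12,13,14,17}
((X − W) △ (Z ∪ (Z ∩ Yᶜ)ᶜ))ᶜ = {2,3,7,9,15,16,18}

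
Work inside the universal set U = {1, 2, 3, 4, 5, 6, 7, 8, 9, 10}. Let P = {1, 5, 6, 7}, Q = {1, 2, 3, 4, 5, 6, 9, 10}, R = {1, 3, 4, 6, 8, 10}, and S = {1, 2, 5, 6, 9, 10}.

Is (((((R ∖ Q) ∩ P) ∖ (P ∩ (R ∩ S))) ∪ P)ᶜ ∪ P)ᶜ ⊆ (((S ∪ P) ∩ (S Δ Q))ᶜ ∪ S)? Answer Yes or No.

R ∖ Q = {8}
(R ∖ Q) ∩ P = {}
R ∩ S = {1, 6, 10}
P ∩ (R ∩ S) = {1, 6}
((R ∖ Q) ∩ P) ∖ (P ∩ (R ∩ S)) = {}
(((R ∖ Q) ∩ P) ∖ (P ∩ (R ∩ S))) ∪ P = {1, 5, 6, 7}
((((R ∖ Q) ∩ P) ∖ (P ∩ (R ∩ S))) ∪ P)ᶜ = {2, 3, 4, 8, 9, 10}
((((R ∖ Q) ∩ P) ∖ (P ∩ (R ∩ S))) ∪ P)ᶜ ∪ P = {1, 2, 3, 4, 5, 6, 7, 8, 9, 10}
(((((R ∖ Q) ∩ P) ∖ (P ∩ (R ∩ S))) ∪ P)ᶜ ∪ P)ᶜ = {}
S ∪ P = {1, 2, 5, 6, 7, 9, 10}
S Δ Q = {3, 4}
(S ∪ P) ∩ (S Δ Q) = {}
((S ∪ P) ∩ (S Δ Q))ᶜ = {1, 2, 3, 4, 5, 6, 7, 8, 9, 10}
((S ∪ P) ∩ (S Δ Q))ᶜ ∪ S = {1, 2, 3, 4, 5, 6, 7, 8, 9, 10}
Every element of {} is in {1, 2, 3, 4, 5, 6, 7, 8, 9, 10}, so (((((R ∖ Q) ∩ P) ∖ (P ∩ (R ∩ S))) ∪ P)ᶜ ∪ P)ᶜ ⊆ ((S ∪ P) ∩ (S Δ Q))ᶜ ∪ S.

Yes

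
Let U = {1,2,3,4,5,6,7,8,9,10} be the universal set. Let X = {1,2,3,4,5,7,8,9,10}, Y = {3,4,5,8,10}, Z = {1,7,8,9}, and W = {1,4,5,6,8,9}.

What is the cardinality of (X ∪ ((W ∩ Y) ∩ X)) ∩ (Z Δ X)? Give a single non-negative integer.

5

W ∩ Y = {4,5,8}
(W ∩ Y) ∩ X = {4,5,8}
X ∪ ((W ∩ Y) ∩ X) = {1,2,3,4,5,7,8,9,10}
Z Δ X = {2,3,4,5,10}
(X ∪ ((W ∩ Y) ∩ X)) ∩ (Z Δ X) = {2,3,4,5,10}
|(X ∪ ((W ∩ Y) ∩ X)) ∩ (Z Δ X)| = 5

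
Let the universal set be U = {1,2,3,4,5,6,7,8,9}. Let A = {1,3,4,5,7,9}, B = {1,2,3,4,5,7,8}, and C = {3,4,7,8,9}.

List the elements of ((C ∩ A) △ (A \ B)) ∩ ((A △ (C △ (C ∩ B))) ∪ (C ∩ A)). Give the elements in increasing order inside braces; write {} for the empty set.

{3,4,7}

C ∩ A = {3,4,7,9}
A \ B = {9}
(C ∩ A) △ (A \ B) = {3,4,7}
C ∩ B = {3,4,7,8}
C △ (C ∩ B) = {9}
A △ (C △ (C ∩ B)) = {1,3,4,5,7}
(A △ (C △ (C ∩ B))) ∪ (C ∩ A) = {1,3,4,5,7,9}
((C ∩ A) △ (A \ B)) ∩ ((A △ (C △ (C ∩ B))) ∪ (C ∩ A)) = {3,4,7}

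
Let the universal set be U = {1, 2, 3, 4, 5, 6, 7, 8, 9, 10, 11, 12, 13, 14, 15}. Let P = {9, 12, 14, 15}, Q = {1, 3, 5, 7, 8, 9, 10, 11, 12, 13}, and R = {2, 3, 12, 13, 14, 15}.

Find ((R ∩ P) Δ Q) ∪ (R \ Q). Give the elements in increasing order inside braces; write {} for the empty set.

{1, 2, 3, 5, 7, 8, 9, 10, 11, 13, 14, 15}

R ∩ P = {12, 14, 15}
(R ∩ P) Δ Q = {1, 3, 5, 7, 8, 9, 10, 11, 13, 14, 15}
R \ Q = {2, 14, 15}
((R ∩ P) Δ Q) ∪ (R \ Q) = {1, 2, 3, 5, 7, 8, 9, 10, 11, 13, 14, 15}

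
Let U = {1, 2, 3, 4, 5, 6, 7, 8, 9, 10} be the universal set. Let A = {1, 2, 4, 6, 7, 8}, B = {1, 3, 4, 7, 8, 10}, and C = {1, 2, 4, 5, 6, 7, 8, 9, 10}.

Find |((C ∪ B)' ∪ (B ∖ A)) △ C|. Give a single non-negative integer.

C ∪ B = {1, 2, 3, 4, 5, 6, 7, 8, 9, 10}
(C ∪ B)' = {}
B ∖ A = {3, 10}
(C ∪ B)' ∪ (B ∖ A) = {3, 10}
((C ∪ B)' ∪ (B ∖ A)) △ C = {1, 2, 3, 4, 5, 6, 7, 8, 9}
|((C ∪ B)' ∪ (B ∖ A)) △ C| = 9

9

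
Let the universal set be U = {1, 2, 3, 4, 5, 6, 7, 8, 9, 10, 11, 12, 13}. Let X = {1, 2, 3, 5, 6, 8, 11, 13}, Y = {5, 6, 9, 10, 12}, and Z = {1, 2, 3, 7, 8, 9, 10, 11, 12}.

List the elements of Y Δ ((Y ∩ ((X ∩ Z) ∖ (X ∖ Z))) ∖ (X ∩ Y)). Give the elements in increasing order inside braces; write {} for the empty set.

X ∩ Z = {1, 2, 3, 8, 11}
X ∖ Z = {5, 6, 13}
(X ∩ Z) ∖ (X ∖ Z) = {1, 2, 3, 8, 11}
Y ∩ ((X ∩ Z) ∖ (X ∖ Z)) = {}
X ∩ Y = {5, 6}
(Y ∩ ((X ∩ Z) ∖ (X ∖ Z))) ∖ (X ∩ Y) = {}
Y Δ ((Y ∩ ((X ∩ Z) ∖ (X ∖ Z))) ∖ (X ∩ Y)) = {5, 6, 9, 10, 12}

{5, 6, 9, 10, 12}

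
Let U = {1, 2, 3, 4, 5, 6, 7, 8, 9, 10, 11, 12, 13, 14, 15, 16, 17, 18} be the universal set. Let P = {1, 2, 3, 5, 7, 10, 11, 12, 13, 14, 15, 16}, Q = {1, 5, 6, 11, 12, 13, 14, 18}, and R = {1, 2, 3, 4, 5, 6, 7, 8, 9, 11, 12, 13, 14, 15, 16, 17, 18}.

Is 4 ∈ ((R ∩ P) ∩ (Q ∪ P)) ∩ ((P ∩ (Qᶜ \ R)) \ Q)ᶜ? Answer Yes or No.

4 ∈ R and 4 ∉ P, so 4 ∉ R ∩ P
4 ∉ Q and 4 ∉ P, so 4 ∉ Q ∪ P
4 ∉ (R ∩ P) and 4 ∉ (Q ∪ P), so 4 ∉ (R ∩ P) ∩ (Q ∪ P)
4 ∉ Q, so 4 ∈ Qᶜ
4 ∈ Qᶜ and 4 ∈ R, so 4 ∉ Qᶜ \ R
4 ∉ P and 4 ∉ (Qᶜ \ R), so 4 ∉ P ∩ (Qᶜ \ R)
4 ∉ (P ∩ (Qᶜ \ R)) and 4 ∉ Q, so 4 ∉ (P ∩ (Qᶜ \ R)) \ Q
4 ∈ ((P ∩ (Qᶜ \ R)) \ Q)ᶜ since 4 ∉ ((P ∩ (Qᶜ \ R)) \ Q)
4 ∉ ((R ∩ P) ∩ (Q ∪ P)) and 4 ∈ ((P ∩ (Qᶜ \ R)) \ Q)ᶜ, so 4 ∉ ((R ∩ P) ∩ (Q ∪ P)) ∩ ((P ∩ (Qᶜ \ R)) \ Q)ᶜ

No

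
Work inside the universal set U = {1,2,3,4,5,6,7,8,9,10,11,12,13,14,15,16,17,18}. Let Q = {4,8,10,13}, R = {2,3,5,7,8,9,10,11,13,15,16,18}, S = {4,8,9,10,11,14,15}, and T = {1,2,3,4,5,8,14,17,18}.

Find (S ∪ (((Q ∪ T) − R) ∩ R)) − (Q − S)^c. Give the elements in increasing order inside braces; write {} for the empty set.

{}

Q ∪ T = {1,2,3,4,5,8,10,13,14,17,18}
(Q ∪ T) − R = {1,4,14,17}
((Q ∪ T) − R) ∩ R = {}
S ∪ (((Q ∪ T) − R) ∩ R) = {4,8,9,10,11,14,15}
Q − S = {13}
(Q − S)^c = {1,2,3,4,5,6,7,8,9,10,11,12,14,15,16,17,18}
(S ∪ (((Q ∪ T) − R) ∩ R)) − (Q − S)^c = {}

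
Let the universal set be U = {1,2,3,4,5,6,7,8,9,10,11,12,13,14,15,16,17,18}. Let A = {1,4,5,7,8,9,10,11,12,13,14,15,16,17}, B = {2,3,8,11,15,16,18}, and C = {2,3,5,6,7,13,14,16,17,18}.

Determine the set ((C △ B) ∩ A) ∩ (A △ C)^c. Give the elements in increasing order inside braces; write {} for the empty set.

C △ B = {5,6,7,8,11,13,14,15,17}
(C △ B) ∩ A = {5,7,8,11,13,14,15,17}
A △ C = {1,2,3,4,6,8,9,10,11,12,15,18}
(A △ C)^c = {5,7,13,14,16,17}
((C △ B) ∩ A) ∩ (A △ C)^c = {5,7,13,14,17}

{5,7,13,14,17}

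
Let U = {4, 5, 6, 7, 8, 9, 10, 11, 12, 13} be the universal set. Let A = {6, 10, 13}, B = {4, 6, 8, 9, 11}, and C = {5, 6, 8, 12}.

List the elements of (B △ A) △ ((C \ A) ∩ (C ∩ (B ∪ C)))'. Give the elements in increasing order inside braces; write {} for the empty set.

B △ A = {4, 8, 9, 10, 11, 13}
C \ A = {5, 8, 12}
B ∪ C = {4, 5, 6, 8, 9, 11, 12}
C ∩ (B ∪ C) = {5, 6, 8, 12}
(C \ A) ∩ (C ∩ (B ∪ C)) = {5, 8, 12}
((C \ A) ∩ (C ∩ (B ∪ C)))' = {4, 6, 7, 9, 10, 11, 13}
(B △ A) △ ((C \ A) ∩ (C ∩ (B ∪ C)))' = {6, 7, 8}

{6, 7, 8}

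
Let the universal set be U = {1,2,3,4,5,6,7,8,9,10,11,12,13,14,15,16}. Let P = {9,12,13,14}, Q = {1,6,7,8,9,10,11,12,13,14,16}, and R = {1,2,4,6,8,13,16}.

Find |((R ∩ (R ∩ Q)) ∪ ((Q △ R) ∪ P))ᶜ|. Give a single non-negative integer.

R ∩ Q = {1,6,8,13,16}
R ∩ (R ∩ Q) = {1,6,8,13,16}
Q △ R = {2,4,7,9,10,11,12,14}
(Q △ R) ∪ P = {2,4,7,9,10,11,12,13,14}
(R ∩ (R ∩ Q)) ∪ ((Q △ R) ∪ P) = {1,2,4,6,7,8,9,10,11,12,13,14,16}
((R ∩ (R ∩ Q)) ∪ ((Q △ R) ∪ P))ᶜ = {3,5,15}
|((R ∩ (R ∩ Q)) ∪ ((Q △ R) ∪ P))ᶜ| = 3

3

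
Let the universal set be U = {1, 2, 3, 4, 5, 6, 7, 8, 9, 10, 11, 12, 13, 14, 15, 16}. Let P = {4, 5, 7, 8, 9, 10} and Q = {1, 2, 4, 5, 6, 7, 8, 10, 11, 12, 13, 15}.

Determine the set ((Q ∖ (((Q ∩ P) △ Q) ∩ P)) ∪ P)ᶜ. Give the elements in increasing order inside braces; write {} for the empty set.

Q ∩ P = {4, 5, 7, 8, 10}
(Q ∩ P) △ Q = {1, 2, 6, 11, 12, 13, 15}
((Q ∩ P) △ Q) ∩ P = {}
Q ∖ (((Q ∩ P) △ Q) ∩ P) = {1, 2, 4, 5, 6, 7, 8, 10, 11, 12, 13, 15}
(Q ∖ (((Q ∩ P) △ Q) ∩ P)) ∪ P = {1, 2, 4, 5, 6, 7, 8, 9, 10, 11, 12, 13, 15}
((Q ∖ (((Q ∩ P) △ Q) ∩ P)) ∪ P)ᶜ = {3, 14, 16}

{3, 14, 16}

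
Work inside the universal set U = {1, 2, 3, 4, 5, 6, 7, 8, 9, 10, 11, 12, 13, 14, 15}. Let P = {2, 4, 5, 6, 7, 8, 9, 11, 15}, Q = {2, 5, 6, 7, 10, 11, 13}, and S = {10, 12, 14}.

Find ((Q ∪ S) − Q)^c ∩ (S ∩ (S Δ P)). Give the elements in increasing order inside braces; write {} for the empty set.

Q ∪ S = {2, 5, 6, 7, 10, 11, 12, 13, 14}
(Q ∪ S) − Q = {12, 14}
((Q ∪ S) − Q)^c = {1, 2, 3, 4, 5, 6, 7, 8, 9, 10, 11, 13, 15}
S Δ P = {2, 4, 5, 6, 7, 8, 9, 10, 11, 12, 14, 15}
S ∩ (S Δ P) = {10, 12, 14}
((Q ∪ S) − Q)^c ∩ (S ∩ (S Δ P)) = {10}

{10}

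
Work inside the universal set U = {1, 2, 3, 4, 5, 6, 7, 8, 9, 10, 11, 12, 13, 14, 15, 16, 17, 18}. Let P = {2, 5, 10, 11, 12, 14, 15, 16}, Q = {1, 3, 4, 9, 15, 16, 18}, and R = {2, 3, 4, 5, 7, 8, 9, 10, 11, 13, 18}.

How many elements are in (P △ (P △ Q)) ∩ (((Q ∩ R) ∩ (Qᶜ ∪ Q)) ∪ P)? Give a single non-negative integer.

6

P △ Q = {1, 2, 3, 4, 5, 9, 10, 11, 12, 14, 18}
P △ (P △ Q) = {1, 3, 4, 9, 15, 16, 18}
Q ∩ R = {3, 4, 9, 18}
Qᶜ = {2, 5, 6, 7, 8, 10, 11, 12, 13, 14, 17}
Qᶜ ∪ Q = {1, 2, 3, 4, 5, 6, 7, 8, 9, 10, 11, 12, 13, 14, 15, 16, 17, 18}
(Q ∩ R) ∩ (Qᶜ ∪ Q) = {3, 4, 9, 18}
((Q ∩ R) ∩ (Qᶜ ∪ Q)) ∪ P = {2, 3, 4, 5, 9, 10, 11, 12, 14, 15, 16, 18}
(P △ (P △ Q)) ∩ (((Q ∩ R) ∩ (Qᶜ ∪ Q)) ∪ P) = {3, 4, 9, 15, 16, 18}
|(P △ (P △ Q)) ∩ (((Q ∩ R) ∩ (Qᶜ ∪ Q)) ∪ P)| = 6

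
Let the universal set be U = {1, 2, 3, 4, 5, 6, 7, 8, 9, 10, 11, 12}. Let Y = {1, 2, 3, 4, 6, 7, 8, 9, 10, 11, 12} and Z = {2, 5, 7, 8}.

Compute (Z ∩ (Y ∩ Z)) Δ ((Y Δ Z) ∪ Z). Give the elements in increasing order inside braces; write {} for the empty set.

Y ∩ Z = {2, 7, 8}
Z ∩ (Y ∩ Z) = {2, 7, 8}
Y Δ Z = {1, 3, 4, 5, 6, 9, 10, 11, 12}
(Y Δ Z) ∪ Z = {1, 2, 3, 4, 5, 6, 7, 8, 9, 10, 11, 12}
(Z ∩ (Y ∩ Z)) Δ ((Y Δ Z) ∪ Z) = {1, 3, 4, 5, 6, 9, 10, 11, 12}

{1, 3, 4, 5, 6, 9, 10, 11, 12}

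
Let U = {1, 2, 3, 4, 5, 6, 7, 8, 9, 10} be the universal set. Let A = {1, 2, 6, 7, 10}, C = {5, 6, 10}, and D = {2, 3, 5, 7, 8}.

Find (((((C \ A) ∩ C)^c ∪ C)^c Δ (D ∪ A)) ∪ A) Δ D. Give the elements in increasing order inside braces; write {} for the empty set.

{1, 6, 10}

C \ A = {5}
(C \ A) ∩ C = {5}
((C \ A) ∩ C)^c = {1, 2, 3, 4, 6, 7, 8, 9, 10}
((C \ A) ∩ C)^c ∪ C = {1, 2, 3, 4, 5, 6, 7, 8, 9, 10}
(((C \ A) ∩ C)^c ∪ C)^c = {}
D ∪ A = {1, 2, 3, 5, 6, 7, 8, 10}
(((C \ A) ∩ C)^c ∪ C)^c Δ (D ∪ A) = {1, 2, 3, 5, 6, 7, 8, 10}
((((C \ A) ∩ C)^c ∪ C)^c Δ (D ∪ A)) ∪ A = {1, 2, 3, 5, 6, 7, 8, 10}
(((((C \ A) ∩ C)^c ∪ C)^c Δ (D ∪ A)) ∪ A) Δ D = {1, 6, 10}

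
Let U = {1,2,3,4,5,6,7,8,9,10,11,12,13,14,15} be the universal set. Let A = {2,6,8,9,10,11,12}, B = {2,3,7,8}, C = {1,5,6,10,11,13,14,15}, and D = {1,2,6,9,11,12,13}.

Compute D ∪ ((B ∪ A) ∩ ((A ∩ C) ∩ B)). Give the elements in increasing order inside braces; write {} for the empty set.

{1,2,6,9,11,12,13}

B ∪ A = {2,3,6,7,8,9,10,11,12}
A ∩ C = {6,10,11}
(A ∩ C) ∩ B = {}
(B ∪ A) ∩ ((A ∩ C) ∩ B) = {}
D ∪ ((B ∪ A) ∩ ((A ∩ C) ∩ B)) = {1,2,6,9,11,12,13}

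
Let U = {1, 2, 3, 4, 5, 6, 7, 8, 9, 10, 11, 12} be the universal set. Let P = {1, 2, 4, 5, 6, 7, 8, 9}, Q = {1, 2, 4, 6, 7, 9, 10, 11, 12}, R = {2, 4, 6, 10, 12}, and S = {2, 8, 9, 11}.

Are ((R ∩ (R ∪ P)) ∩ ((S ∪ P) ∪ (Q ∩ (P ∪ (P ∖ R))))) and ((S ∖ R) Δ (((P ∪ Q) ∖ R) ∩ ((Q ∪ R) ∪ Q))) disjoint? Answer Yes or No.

R ∪ P = {1, 2, 4, 5, 6, 7, 8, 9, 10, 12}
R ∩ (R ∪ P) = {2, 4, 6, 10, 12}
S ∪ P = {1, 2, 4, 5, 6, 7, 8, 9, 11}
P ∖ R = {1, 5, 7, 8, 9}
P ∪ (P ∖ R) = {1, 2, 4, 5, 6, 7, 8, 9}
Q ∩ (P ∪ (P ∖ R)) = {1, 2, 4, 6, 7, 9}
(S ∪ P) ∪ (Q ∩ (P ∪ (P ∖ R))) = {1, 2, 4, 5, 6, 7, 8, 9, 11}
(R ∩ (R ∪ P)) ∩ ((S ∪ P) ∪ (Q ∩ (P ∪ (P ∖ R)))) = {2, 4, 6}
S ∖ R = {8, 9, 11}
P ∪ Q = {1, 2, 4, 5, 6, 7, 8, 9, 10, 11, 12}
(P ∪ Q) ∖ R = {1, 5, 7, 8, 9, 11}
Q ∪ R = {1, 2, 4, 6, 7, 9, 10, 11, 12}
(Q ∪ R) ∪ Q = {1, 2, 4, 6, 7, 9, 10, 11, 12}
((P ∪ Q) ∖ R) ∩ ((Q ∪ R) ∪ Q) = {1, 7, 9, 11}
(S ∖ R) Δ (((P ∪ Q) ∖ R) ∩ ((Q ∪ R) ∪ Q)) = {1, 7, 8}
{2, 4, 6} and {1, 7, 8} share no elements.

Yes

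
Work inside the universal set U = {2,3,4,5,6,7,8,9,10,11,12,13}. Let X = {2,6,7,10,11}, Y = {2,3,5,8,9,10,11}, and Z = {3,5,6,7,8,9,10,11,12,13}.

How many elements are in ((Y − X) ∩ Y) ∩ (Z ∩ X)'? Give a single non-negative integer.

Y − X = {3,5,8,9}
(Y − X) ∩ Y = {3,5,8,9}
Z ∩ X = {6,7,10,11}
(Z ∩ X)' = {2,3,4,5,8,9,12,13}
((Y − X) ∩ Y) ∩ (Z ∩ X)' = {3,5,8,9}
|((Y − X) ∩ Y) ∩ (Z ∩ X)'| = 4

4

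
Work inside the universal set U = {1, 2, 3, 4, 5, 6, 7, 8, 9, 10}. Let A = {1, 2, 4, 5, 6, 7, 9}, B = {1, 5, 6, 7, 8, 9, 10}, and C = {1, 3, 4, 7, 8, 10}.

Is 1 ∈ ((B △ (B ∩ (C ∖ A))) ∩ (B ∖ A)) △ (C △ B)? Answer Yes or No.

No

1 ∈ C and 1 ∈ A, so 1 ∉ C ∖ A
1 ∈ B and 1 ∉ (C ∖ A), so 1 ∉ B ∩ (C ∖ A)
1 ∈ B and 1 ∉ (B ∩ (C ∖ A)), so 1 ∈ B △ (B ∩ (C ∖ A))
1 ∈ B and 1 ∈ A, so 1 ∉ B ∖ A
1 ∈ (B △ (B ∩ (C ∖ A))) and 1 ∉ (B ∖ A), so 1 ∉ (B △ (B ∩ (C ∖ A))) ∩ (B ∖ A)
1 ∈ C and 1 ∈ B, so 1 ∉ C △ B
1 ∉ ((B △ (B ∩ (C ∖ A))) ∩ (B ∖ A)) and 1 ∉ (C △ B), so 1 ∉ ((B △ (B ∩ (C ∖ A))) ∩ (B ∖ A)) △ (C △ B)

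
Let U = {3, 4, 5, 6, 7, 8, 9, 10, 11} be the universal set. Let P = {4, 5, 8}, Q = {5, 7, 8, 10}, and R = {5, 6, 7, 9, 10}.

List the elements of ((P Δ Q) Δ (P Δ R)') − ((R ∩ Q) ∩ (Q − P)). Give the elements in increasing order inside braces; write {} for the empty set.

{3, 4, 5, 11}

P Δ Q = {4, 7, 10}
P Δ R = {4, 6, 7, 8, 9, 10}
(P Δ R)' = {3, 5, 11}
(P Δ Q) Δ (P Δ R)' = {3, 4, 5, 7, 10, 11}
R ∩ Q = {5, 7, 10}
Q − P = {7, 10}
(R ∩ Q) ∩ (Q − P) = {7, 10}
((P Δ Q) Δ (P Δ R)') − ((R ∩ Q) ∩ (Q − P)) = {3, 4, 5, 11}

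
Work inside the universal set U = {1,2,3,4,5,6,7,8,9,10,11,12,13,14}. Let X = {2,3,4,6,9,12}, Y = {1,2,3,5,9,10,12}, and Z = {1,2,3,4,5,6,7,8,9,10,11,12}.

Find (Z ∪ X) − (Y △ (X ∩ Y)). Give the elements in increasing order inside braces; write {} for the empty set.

Z ∪ X = {1,2,3,4,5,6,7,8,9,10,11,12}
X ∩ Y = {2,3,9,12}
Y △ (X ∩ Y) = {1,5,10}
(Z ∪ X) − (Y △ (X ∩ Y)) = {2,3,4,6,7,8,9,11,12}

{2,3,4,6,7,8,9,11,12}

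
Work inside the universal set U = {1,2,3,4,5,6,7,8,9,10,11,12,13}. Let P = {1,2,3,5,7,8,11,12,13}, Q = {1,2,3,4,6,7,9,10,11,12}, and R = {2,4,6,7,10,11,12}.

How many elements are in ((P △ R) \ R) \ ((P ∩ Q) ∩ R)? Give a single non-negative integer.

P △ R = {1,3,4,5,6,8,10,13}
(P △ R) \ R = {1,3,5,8,13}
P ∩ Q = {1,2,3,7,11,12}
(P ∩ Q) ∩ R = {2,7,11,12}
((P △ R) \ R) \ ((P ∩ Q) ∩ R) = {1,3,5,8,13}
|((P △ R) \ R) \ ((P ∩ Q) ∩ R)| = 5

5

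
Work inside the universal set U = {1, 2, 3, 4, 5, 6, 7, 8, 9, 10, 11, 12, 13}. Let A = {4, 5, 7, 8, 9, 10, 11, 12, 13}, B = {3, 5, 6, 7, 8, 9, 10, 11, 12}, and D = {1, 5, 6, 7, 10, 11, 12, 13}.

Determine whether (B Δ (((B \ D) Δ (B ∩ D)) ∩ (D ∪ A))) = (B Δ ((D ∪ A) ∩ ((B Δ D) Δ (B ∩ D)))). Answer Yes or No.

No

B \ D = {3, 8, 9}
B ∩ D = {5, 6, 7, 10, 11, 12}
(B \ D) Δ (B ∩ D) = {3, 5, 6, 7, 8, 9, 10, 11, 12}
D ∪ A = {1, 4, 5, 6, 7, 8, 9, 10, 11, 12, 13}
((B \ D) Δ (B ∩ D)) ∩ (D ∪ A) = {5, 6, 7, 8, 9, 10, 11, 12}
B Δ (((B \ D) Δ (B ∩ D)) ∩ (D ∪ A)) = {3}
B Δ D = {1, 3, 8, 9, 13}
(B Δ D) Δ (B ∩ D) = {1, 3, 5, 6, 7, 8, 9, 10, 11, 12, 13}
(D ∪ A) ∩ ((B Δ D) Δ (B ∩ D)) = {1, 5, 6, 7, 8, 9, 10, 11, 12, 13}
B Δ ((D ∪ A) ∩ ((B Δ D) Δ (B ∩ D))) = {1, 3, 13}
1 ∈ B Δ ((D ∪ A) ∩ ((B Δ D) Δ (B ∩ D))) but 1 ∉ B Δ (((B \ D) Δ (B ∩ D)) ∩ (D ∪ A)), so they differ.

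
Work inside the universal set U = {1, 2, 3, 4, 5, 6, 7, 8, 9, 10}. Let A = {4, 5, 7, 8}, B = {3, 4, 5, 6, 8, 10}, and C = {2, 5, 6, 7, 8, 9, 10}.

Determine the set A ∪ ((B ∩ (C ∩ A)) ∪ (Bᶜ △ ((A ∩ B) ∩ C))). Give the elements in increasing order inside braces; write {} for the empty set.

C ∩ A = {5, 7, 8}
B ∩ (C ∩ A) = {5, 8}
Bᶜ = {1, 2, 7, 9}
A ∩ B = {4, 5, 8}
(A ∩ B) ∩ C = {5, 8}
Bᶜ △ ((A ∩ B) ∩ C) = {1, 2, 5, 7, 8, 9}
(B ∩ (C ∩ A)) ∪ (Bᶜ △ ((A ∩ B) ∩ C)) = {1, 2, 5, 7, 8, 9}
A ∪ ((B ∩ (C ∩ A)) ∪ (Bᶜ △ ((A ∩ B) ∩ C))) = {1, 2, 4, 5, 7, 8, 9}

{1, 2, 4, 5, 7, 8, 9}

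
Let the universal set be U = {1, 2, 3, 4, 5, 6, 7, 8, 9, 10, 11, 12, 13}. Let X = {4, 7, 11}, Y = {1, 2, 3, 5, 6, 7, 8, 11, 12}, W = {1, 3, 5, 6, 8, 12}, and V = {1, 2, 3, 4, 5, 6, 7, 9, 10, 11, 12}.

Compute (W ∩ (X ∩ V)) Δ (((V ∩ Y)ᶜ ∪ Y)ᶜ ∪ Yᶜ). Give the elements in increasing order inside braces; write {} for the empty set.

{4, 9, 10, 13}

X ∩ V = {4, 7, 11}
W ∩ (X ∩ V) = {}
V ∩ Y = {1, 2, 3, 5, 6, 7, 11, 12}
(V ∩ Y)ᶜ = {4, 8, 9, 10, 13}
(V ∩ Y)ᶜ ∪ Y = {1, 2, 3, 4, 5, 6, 7, 8, 9, 10, 11, 12, 13}
((V ∩ Y)ᶜ ∪ Y)ᶜ = {}
Yᶜ = {4, 9, 10, 13}
((V ∩ Y)ᶜ ∪ Y)ᶜ ∪ Yᶜ = {4, 9, 10, 13}
(W ∩ (X ∩ V)) Δ (((V ∩ Y)ᶜ ∪ Y)ᶜ ∪ Yᶜ) = {4, 9, 10, 13}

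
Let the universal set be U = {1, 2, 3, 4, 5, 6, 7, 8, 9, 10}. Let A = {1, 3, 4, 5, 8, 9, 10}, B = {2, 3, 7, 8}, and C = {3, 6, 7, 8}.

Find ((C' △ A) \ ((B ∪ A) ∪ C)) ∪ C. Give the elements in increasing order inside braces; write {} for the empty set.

C' = {1, 2, 4, 5, 9, 10}
C' △ A = {2, 3, 8}
B ∪ A = {1, 2, 3, 4, 5, 7, 8, 9, 10}
(B ∪ A) ∪ C = {1, 2, 3, 4, 5, 6, 7, 8, 9, 10}
(C' △ A) \ ((B ∪ A) ∪ C) = {}
((C' △ A) \ ((B ∪ A) ∪ C)) ∪ C = {3, 6, 7, 8}

{3, 6, 7, 8}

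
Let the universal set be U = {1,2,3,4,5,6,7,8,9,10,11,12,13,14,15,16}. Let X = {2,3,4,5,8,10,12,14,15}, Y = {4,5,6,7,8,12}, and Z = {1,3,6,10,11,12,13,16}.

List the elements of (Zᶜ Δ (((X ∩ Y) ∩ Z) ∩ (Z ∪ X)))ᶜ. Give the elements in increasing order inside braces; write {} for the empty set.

Zᶜ = {2,4,5,7,8,9,14,15}
X ∩ Y = {4,5,8,12}
(X ∩ Y) ∩ Z = {12}
Z ∪ X = {1,2,3,4,5,6,8,10,11,12,13,14,15,16}
((X ∩ Y) ∩ Z) ∩ (Z ∪ X) = {12}
Zᶜ Δ (((X ∩ Y) ∩ Z) ∩ (Z ∪ X)) = {2,4,5,7,8,9,12,14,15}
(Zᶜ Δ (((X ∩ Y) ∩ Z) ∩ (Z ∪ X)))ᶜ = {1,3,6,10,11,13,16}

{1,3,6,10,11,13,16}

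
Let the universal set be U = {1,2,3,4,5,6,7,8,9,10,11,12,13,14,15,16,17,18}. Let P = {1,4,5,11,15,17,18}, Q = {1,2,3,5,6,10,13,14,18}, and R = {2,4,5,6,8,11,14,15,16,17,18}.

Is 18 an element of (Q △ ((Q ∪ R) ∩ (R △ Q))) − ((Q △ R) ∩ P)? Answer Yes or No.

18 ∈ Q and 18 ∈ R, so 18 ∈ Q ∪ R
18 ∈ R and 18 ∈ Q, so 18 ∉ R △ Q
18 ∈ (Q ∪ R) and 18 ∉ (R △ Q), so 18 ∉ (Q ∪ R) ∩ (R △ Q)
18 ∈ Q and 18 ∉ ((Q ∪ R) ∩ (R △ Q)), so 18 ∈ Q △ ((Q ∪ R) ∩ (R △ Q))
18 ∈ Q and 18 ∈ R, so 18 ∉ Q △ R
18 ∉ (Q △ R) and 18 ∈ P, so 18 ∉ (Q △ R) ∩ P
18 ∈ (Q △ ((Q ∪ R) ∩ (R △ Q))) and 18 ∉ ((Q △ R) ∩ P), so 18 ∈ (Q △ ((Q ∪ R) ∩ (R △ Q))) − ((Q △ R) ∩ P)

Yes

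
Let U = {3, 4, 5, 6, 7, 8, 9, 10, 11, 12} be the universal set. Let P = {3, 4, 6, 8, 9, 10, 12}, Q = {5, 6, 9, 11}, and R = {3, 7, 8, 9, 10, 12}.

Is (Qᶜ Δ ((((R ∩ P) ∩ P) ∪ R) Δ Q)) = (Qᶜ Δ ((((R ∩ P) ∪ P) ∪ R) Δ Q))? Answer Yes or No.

Qᶜ = {3, 4, 7, 8, 10, 12}
R ∩ P = {3, 8, 9, 10, 12}
(R ∩ P) ∩ P = {3, 8, 9, 10, 12}
((R ∩ P) ∩ P) ∪ R = {3, 7, 8, 9, 10, 12}
(((R ∩ P) ∩ P) ∪ R) Δ Q = {3, 5, 6, 7, 8, 10, 11, 12}
Qᶜ Δ ((((R ∩ P) ∩ P) ∪ R) Δ Q) = {4, 5, 6, 11}
(R ∩ P) ∪ P = {3, 4, 6, 8, 9, 10, 12}
((R ∩ P) ∪ P) ∪ R = {3, 4, 6, 7, 8, 9, 10, 12}
(((R ∩ P) ∪ P) ∪ R) Δ Q = {3, 4, 5, 7, 8, 10, 11, 12}
Qᶜ Δ ((((R ∩ P) ∪ P) ∪ R) Δ Q) = {5, 11}
4 ∈ Qᶜ Δ ((((R ∩ P) ∩ P) ∪ R) Δ Q) but 4 ∉ Qᶜ Δ ((((R ∩ P) ∪ P) ∪ R) Δ Q), so they differ.

No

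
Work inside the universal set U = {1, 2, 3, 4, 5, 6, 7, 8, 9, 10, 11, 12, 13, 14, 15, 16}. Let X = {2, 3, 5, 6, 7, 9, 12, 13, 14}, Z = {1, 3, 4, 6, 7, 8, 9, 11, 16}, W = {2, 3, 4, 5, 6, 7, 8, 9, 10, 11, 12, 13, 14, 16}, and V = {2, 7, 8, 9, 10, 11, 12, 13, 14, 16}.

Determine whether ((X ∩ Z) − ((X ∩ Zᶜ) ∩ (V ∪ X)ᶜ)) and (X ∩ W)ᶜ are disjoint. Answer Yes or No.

X ∩ Z = {3, 6, 7, 9}
Zᶜ = {2, 5, 10, 12, 13, 14, 15}
X ∩ Zᶜ = {2, 5, 12, 13, 14}
V ∪ X = {2, 3, 5, 6, 7, 8, 9, 10, 11, 12, 13, 14, 16}
(V ∪ X)ᶜ = {1, 4, 15}
(X ∩ Zᶜ) ∩ (V ∪ X)ᶜ = {}
(X ∩ Z) − ((X ∩ Zᶜ) ∩ (V ∪ X)ᶜ) = {3, 6, 7, 9}
X ∩ W = {2, 3, 5, 6, 7, 9, 12, 13, 14}
(X ∩ W)ᶜ = {1, 4, 8, 10, 11, 15, 16}
{3, 6, 7, 9} and {1, 4, 8, 10, 11, 15, 16} share no elements.

Yes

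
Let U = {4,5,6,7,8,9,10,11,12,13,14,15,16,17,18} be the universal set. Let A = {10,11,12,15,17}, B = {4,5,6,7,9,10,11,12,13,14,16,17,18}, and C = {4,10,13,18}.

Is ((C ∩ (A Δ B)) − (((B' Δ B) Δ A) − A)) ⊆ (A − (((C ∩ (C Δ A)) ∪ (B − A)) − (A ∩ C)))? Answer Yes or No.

Yes

A Δ B = {4,5,6,7,9,13,14,15,16,18}
C ∩ (A Δ B) = {4,13,18}
B' = {8,15}
B' Δ B = {4,5,6,7,8,9,10,11,12,13,14,15,16,17,18}
(B' Δ B) Δ A = {4,5,6,7,8,9,13,14,16,18}
((B' Δ B) Δ A) − A = {4,5,6,7,8,9,13,14,16,18}
(C ∩ (A Δ B)) − (((B' Δ B) Δ A) − A) = {}
C Δ A = {4,11,12,13,15,17,18}
C ∩ (C Δ A) = {4,13,18}
B − A = {4,5,6,7,9,13,14,16,18}
(C ∩ (C Δ A)) ∪ (B − A) = {4,5,6,7,9,13,14,16,18}
A ∩ C = {10}
((C ∩ (C Δ A)) ∪ (B − A)) − (A ∩ C) = {4,5,6,7,9,13,14,16,18}
A − (((C ∩ (C Δ A)) ∪ (B − A)) − (A ∩ C)) = {10,11,12,15,17}
Every element of {} is in {10,11,12,15,17}, so (C ∩ (A Δ B)) − (((B' Δ B) Δ A) − A) ⊆ A − (((C ∩ (C Δ A)) ∪ (B − A)) − (A ∩ C)).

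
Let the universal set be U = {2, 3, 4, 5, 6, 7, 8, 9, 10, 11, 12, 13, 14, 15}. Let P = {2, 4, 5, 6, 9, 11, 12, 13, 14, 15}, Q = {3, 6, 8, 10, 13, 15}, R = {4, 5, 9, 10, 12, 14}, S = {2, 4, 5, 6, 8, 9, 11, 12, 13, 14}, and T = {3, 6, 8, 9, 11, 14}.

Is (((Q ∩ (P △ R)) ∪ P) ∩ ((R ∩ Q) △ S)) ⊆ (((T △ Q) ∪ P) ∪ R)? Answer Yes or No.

Yes

P △ R = {2, 6, 10, 11, 13, 15}
Q ∩ (P △ R) = {6, 10, 13, 15}
(Q ∩ (P △ R)) ∪ P = {2, 4, 5, 6, 9, 10, 11, 12, 13, 14, 15}
R ∩ Q = {10}
(R ∩ Q) △ S = {2, 4, 5, 6, 8, 9, 10, 11, 12, 13, 14}
((Q ∩ (P △ R)) ∪ P) ∩ ((R ∩ Q) △ S) = {2, 4, 5, 6, 9, 10, 11, 12, 13, 14}
T △ Q = {9, 10, 11, 13, 14, 15}
(T △ Q) ∪ P = {2, 4, 5, 6, 9, 10, 11, 12, 13, 14, 15}
((T △ Q) ∪ P) ∪ R = {2, 4, 5, 6, 9, 10, 11, 12, 13, 14, 15}
Every element of {2, 4, 5, 6, 9, 10, 11, 12, 13, 14} is in {2, 4, 5, 6, 9, 10, 11, 12, 13, 14, 15}, so ((Q ∩ (P △ R)) ∪ P) ∩ ((R ∩ Q) △ S) ⊆ ((T △ Q) ∪ P) ∪ R.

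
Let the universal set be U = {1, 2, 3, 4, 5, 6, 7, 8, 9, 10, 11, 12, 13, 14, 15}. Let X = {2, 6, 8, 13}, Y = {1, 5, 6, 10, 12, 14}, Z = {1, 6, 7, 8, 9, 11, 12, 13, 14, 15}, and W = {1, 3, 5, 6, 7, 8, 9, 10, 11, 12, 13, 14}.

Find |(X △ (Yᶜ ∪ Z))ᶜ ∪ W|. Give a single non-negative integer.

13

Yᶜ = {2, 3, 4, 7, 8, 9, 11, 13, 15}
Yᶜ ∪ Z = {1, 2, 3, 4, 6, 7, 8, 9, 11, 12, 13, 14, 15}
X △ (Yᶜ ∪ Z) = {1, 3, 4, 7, 9, 11, 12, 14, 15}
(X △ (Yᶜ ∪ Z))ᶜ = {2, 5, 6, 8, 10, 13}
(X △ (Yᶜ ∪ Z))ᶜ ∪ W = {1, 2, 3, 5, 6, 7, 8, 9, 10, 11, 12, 13, 14}
|(X △ (Yᶜ ∪ Z))ᶜ ∪ W| = 13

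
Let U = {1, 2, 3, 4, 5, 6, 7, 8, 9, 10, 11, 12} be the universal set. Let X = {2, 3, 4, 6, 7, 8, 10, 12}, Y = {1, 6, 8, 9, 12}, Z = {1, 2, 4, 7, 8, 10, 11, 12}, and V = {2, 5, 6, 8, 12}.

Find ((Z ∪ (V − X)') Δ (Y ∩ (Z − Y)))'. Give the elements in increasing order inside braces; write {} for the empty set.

V − X = {5}
(V − X)' = {1, 2, 3, 4, 6, 7, 8, 9, 10, 11, 12}
Z ∪ (V − X)' = {1, 2, 3, 4, 6, 7, 8, 9, 10, 11, 12}
Z − Y = {2, 4, 7, 10, 11}
Y ∩ (Z − Y) = {}
(Z ∪ (V − X)') Δ (Y ∩ (Z − Y)) = {1, 2, 3, 4, 6, 7, 8, 9, 10, 11, 12}
((Z ∪ (V − X)') Δ (Y ∩ (Z − Y)))' = {5}

{5}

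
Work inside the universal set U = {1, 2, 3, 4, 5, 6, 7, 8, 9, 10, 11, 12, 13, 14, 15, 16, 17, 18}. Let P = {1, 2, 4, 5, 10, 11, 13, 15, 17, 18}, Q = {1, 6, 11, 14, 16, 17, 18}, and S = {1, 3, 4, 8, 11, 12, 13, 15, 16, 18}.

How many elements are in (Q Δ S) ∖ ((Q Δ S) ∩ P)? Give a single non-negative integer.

Q Δ S = {3, 4, 6, 8, 12, 13, 14, 15, 17}
(Q Δ S) ∩ P = {4, 13, 15, 17}
(Q Δ S) ∖ ((Q Δ S) ∩ P) = {3, 6, 8, 12, 14}
|(Q Δ S) ∖ ((Q Δ S) ∩ P)| = 5

5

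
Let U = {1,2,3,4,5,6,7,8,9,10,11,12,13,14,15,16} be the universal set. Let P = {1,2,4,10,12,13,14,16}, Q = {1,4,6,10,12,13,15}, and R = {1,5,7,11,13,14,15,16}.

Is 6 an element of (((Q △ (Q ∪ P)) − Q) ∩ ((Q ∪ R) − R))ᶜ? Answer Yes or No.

Yes

6 ∈ Q and 6 ∉ P, so 6 ∈ Q ∪ P
6 ∈ Q and 6 ∈ (Q ∪ P), so 6 ∉ Q △ (Q ∪ P)
6 ∉ (Q △ (Q ∪ P)) and 6 ∈ Q, so 6 ∉ (Q △ (Q ∪ P)) − Q
6 ∈ Q and 6 ∉ R, so 6 ∈ Q ∪ R
6 ∈ (Q ∪ R) and 6 ∉ R, so 6 ∈ (Q ∪ R) − R
6 ∉ ((Q △ (Q ∪ P)) − Q) and 6 ∈ ((Q ∪ R) − R), so 6 ∉ ((Q △ (Q ∪ P)) − Q) ∩ ((Q ∪ R) − R)
6 ∈ (((Q △ (Q ∪ P)) − Q) ∩ ((Q ∪ R) − R))ᶜ since 6 ∉ (((Q △ (Q ∪ P)) − Q) ∩ ((Q ∪ R) − R))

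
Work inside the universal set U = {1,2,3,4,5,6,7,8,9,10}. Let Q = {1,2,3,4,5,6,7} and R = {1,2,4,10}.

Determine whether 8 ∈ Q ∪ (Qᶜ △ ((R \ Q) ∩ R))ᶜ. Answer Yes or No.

No

8 ∉ Q, so 8 ∈ Qᶜ
8 ∉ R and 8 ∉ Q, so 8 ∉ R \ Q
8 ∉ (R \ Q) and 8 ∉ R, so 8 ∉ (R \ Q) ∩ R
8 ∈ Qᶜ and 8 ∉ ((R \ Q) ∩ R), so 8 ∈ Qᶜ △ ((R \ Q) ∩ R)
8 ∉ (Qᶜ △ ((R \ Q) ∩ R))ᶜ since 8 ∈ (Qᶜ △ ((R \ Q) ∩ R))
8 ∉ Q and 8 ∉ (Qᶜ △ ((R \ Q) ∩ R))ᶜ, so 8 ∉ Q ∪ (Qᶜ △ ((R \ Q) ∩ R))ᶜ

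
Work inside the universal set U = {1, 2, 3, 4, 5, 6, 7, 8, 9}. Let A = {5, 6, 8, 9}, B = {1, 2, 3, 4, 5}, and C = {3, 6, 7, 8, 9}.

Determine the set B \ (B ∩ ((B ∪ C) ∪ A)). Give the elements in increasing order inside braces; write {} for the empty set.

{}

B ∪ C = {1, 2, 3, 4, 5, 6, 7, 8, 9}
(B ∪ C) ∪ A = {1, 2, 3, 4, 5, 6, 7, 8, 9}
B ∩ ((B ∪ C) ∪ A) = {1, 2, 3, 4, 5}
B \ (B ∩ ((B ∪ C) ∪ A)) = {}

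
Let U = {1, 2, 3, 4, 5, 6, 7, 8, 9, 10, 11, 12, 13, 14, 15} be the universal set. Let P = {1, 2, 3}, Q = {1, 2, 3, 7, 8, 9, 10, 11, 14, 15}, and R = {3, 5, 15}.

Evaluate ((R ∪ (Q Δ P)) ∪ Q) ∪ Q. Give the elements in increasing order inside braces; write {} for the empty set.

{1, 2, 3, 5, 7, 8, 9, 10, 11, 14, 15}

Q Δ P = {7, 8, 9, 10, 11, 14, 15}
R ∪ (Q Δ P) = {3, 5, 7, 8, 9, 10, 11, 14, 15}
(R ∪ (Q Δ P)) ∪ Q = {1, 2, 3, 5, 7, 8, 9, 10, 11, 14, 15}
((R ∪ (Q Δ P)) ∪ Q) ∪ Q = {1, 2, 3, 5, 7, 8, 9, 10, 11, 14, 15}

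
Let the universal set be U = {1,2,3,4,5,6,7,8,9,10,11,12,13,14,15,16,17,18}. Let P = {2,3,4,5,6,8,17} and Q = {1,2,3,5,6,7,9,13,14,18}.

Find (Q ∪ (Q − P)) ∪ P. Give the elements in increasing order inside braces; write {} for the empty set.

Q − P = {1,7,9,13,14,18}
Q ∪ (Q − P) = {1,2,3,5,6,7,9,13,14,18}
(Q ∪ (Q − P)) ∪ P = {1,2,3,4,5,6,7,8,9,13,14,17,18}

{1,2,3,4,5,6,7,8,9,13,14,17,18}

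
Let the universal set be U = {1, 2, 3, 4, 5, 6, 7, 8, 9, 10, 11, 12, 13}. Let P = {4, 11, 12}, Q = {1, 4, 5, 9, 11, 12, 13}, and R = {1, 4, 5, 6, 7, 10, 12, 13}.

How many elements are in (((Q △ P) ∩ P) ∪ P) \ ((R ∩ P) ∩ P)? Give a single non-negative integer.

Q △ P = {1, 5, 9, 13}
(Q △ P) ∩ P = {}
((Q △ P) ∩ P) ∪ P = {4, 11, 12}
R ∩ P = {4, 12}
(R ∩ P) ∩ P = {4, 12}
(((Q △ P) ∩ P) ∪ P) \ ((R ∩ P) ∩ P) = {11}
|(((Q △ P) ∩ P) ∪ P) \ ((R ∩ P) ∩ P)| = 1

1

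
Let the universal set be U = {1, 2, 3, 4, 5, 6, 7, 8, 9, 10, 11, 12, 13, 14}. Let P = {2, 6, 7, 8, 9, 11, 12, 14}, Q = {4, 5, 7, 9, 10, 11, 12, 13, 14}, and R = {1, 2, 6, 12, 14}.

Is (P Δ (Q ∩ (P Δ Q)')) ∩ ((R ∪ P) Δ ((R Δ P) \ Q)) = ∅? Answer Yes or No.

No

P Δ Q = {2, 4, 5, 6, 8, 10, 13}
(P Δ Q)' = {1, 3, 7, 9, 11, 12, 14}
Q ∩ (P Δ Q)' = {7, 9, 11, 12, 14}
P Δ (Q ∩ (P Δ Q)') = {2, 6, 8}
R ∪ P = {1, 2, 6, 7, 8, 9, 11, 12, 14}
R Δ P = {1, 7, 8, 9, 11}
(R Δ P) \ Q = {1, 8}
(R ∪ P) Δ ((R Δ P) \ Q) = {2, 6, 7, 9, 11, 12, 14}
2 lies in both, so they are not disjoint.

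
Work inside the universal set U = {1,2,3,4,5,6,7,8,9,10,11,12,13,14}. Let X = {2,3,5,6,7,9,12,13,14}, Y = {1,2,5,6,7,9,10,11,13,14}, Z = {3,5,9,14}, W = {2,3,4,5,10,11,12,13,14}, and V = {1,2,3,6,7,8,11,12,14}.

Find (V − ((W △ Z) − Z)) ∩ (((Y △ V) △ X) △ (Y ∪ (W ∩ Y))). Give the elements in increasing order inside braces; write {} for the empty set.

{1,8}

W △ Z = {2,4,9,10,11,12,13}
(W △ Z) − Z = {2,4,10,11,12,13}
V − ((W △ Z) − Z) = {1,3,6,7,8,14}
Y △ V = {3,5,8,9,10,12,13}
(Y △ V) △ X = {2,6,7,8,10,14}
W ∩ Y = {2,5,10,11,13,14}
Y ∪ (W ∩ Y) = {1,2,5,6,7,9,10,11,13,14}
((Y △ V) △ X) △ (Y ∪ (W ∩ Y)) = {1,5,8,9,11,13}
(V − ((W △ Z) − Z)) ∩ (((Y △ V) △ X) △ (Y ∪ (W ∩ Y))) = {1,8}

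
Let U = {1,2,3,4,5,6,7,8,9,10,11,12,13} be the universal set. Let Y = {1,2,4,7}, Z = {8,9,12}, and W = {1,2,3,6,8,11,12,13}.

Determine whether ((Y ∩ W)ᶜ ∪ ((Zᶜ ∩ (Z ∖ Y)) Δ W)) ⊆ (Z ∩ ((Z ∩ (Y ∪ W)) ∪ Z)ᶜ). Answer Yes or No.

No

Y ∩ W = {1,2}
(Y ∩ W)ᶜ = {3,4,5,6,7,8,9,10,11,12,13}
Zᶜ = {1,2,3,4,5,6,7,10,11,13}
Z ∖ Y = {8,9,12}
Zᶜ ∩ (Z ∖ Y) = {}
(Zᶜ ∩ (Z ∖ Y)) Δ W = {1,2,3,6,8,11,12,13}
(Y ∩ W)ᶜ ∪ ((Zᶜ ∩ (Z ∖ Y)) Δ W) = {1,2,3,4,5,6,7,8,9,10,11,12,13}
Y ∪ W = {1,2,3,4,6,7,8,11,12,13}
Z ∩ (Y ∪ W) = {8,12}
(Z ∩ (Y ∪ W)) ∪ Z = {8,9,12}
((Z ∩ (Y ∪ W)) ∪ Z)ᶜ = {1,2,3,4,5,6,7,10,11,13}
Z ∩ ((Z ∩ (Y ∪ W)) ∪ Z)ᶜ = {}
1 ∈ (Y ∩ W)ᶜ ∪ ((Zᶜ ∩ (Z ∖ Y)) Δ W) but 1 ∉ Z ∩ ((Z ∩ (Y ∪ W)) ∪ Z)ᶜ, so the inclusion fails.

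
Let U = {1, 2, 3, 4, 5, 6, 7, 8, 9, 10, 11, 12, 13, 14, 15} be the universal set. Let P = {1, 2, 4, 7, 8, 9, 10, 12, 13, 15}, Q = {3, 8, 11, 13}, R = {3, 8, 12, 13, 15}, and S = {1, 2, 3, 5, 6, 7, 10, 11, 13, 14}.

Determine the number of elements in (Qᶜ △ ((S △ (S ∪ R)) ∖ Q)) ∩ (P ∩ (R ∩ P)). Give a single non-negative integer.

0

Qᶜ = {1, 2, 4, 5, 6, 7, 9, 10, 12, 14, 15}
S ∪ R = {1, 2, 3, 5, 6, 7, 8, 10, 11, 12, 13, 14, 15}
S △ (S ∪ R) = {8, 12, 15}
(S △ (S ∪ R)) ∖ Q = {12, 15}
Qᶜ △ ((S △ (S ∪ R)) ∖ Q) = {1, 2, 4, 5, 6, 7, 9, 10, 14}
R ∩ P = {8, 12, 13, 15}
P ∩ (R ∩ P) = {8, 12, 13, 15}
(Qᶜ △ ((S △ (S ∪ R)) ∖ Q)) ∩ (P ∩ (R ∩ P)) = {}
|(Qᶜ △ ((S △ (S ∪ R)) ∖ Q)) ∩ (P ∩ (R ∩ P))| = 0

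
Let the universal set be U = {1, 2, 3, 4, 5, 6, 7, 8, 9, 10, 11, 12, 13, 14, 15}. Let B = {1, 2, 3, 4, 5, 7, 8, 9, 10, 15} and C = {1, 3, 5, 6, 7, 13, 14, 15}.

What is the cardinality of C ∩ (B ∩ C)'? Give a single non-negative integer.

3

B ∩ C = {1, 3, 5, 7, 15}
(B ∩ C)' = {2, 4, 6, 8, 9, 10, 11, 12, 13, 14}
C ∩ (B ∩ C)' = {6, 13, 14}
|C ∩ (B ∩ C)'| = 3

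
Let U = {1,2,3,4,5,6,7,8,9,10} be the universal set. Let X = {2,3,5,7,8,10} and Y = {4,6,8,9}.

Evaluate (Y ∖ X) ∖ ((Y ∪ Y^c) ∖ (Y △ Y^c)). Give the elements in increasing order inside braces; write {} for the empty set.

{4,6,9}

Y ∖ X = {4,6,9}
Y^c = {1,2,3,5,7,10}
Y ∪ Y^c = {1,2,3,4,5,6,7,8,9,10}
Y △ Y^c = {1,2,3,4,5,6,7,8,9,10}
(Y ∪ Y^c) ∖ (Y △ Y^c) = {}
(Y ∖ X) ∖ ((Y ∪ Y^c) ∖ (Y △ Y^c)) = {4,6,9}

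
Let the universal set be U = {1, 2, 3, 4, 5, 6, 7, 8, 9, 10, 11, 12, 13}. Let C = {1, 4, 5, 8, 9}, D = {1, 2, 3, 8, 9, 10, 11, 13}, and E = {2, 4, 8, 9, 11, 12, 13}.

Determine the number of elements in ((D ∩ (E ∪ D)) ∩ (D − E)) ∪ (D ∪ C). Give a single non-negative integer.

E ∪ D = {1, 2, 3, 4, 8, 9, 10, 11, 12, 13}
D ∩ (E ∪ D) = {1, 2, 3, 8, 9, 10, 11, 13}
D − E = {1, 3, 10}
(D ∩ (E ∪ D)) ∩ (D − E) = {1, 3, 10}
D ∪ C = {1, 2, 3, 4, 5, 8, 9, 10, 11, 13}
((D ∩ (E ∪ D)) ∩ (D − E)) ∪ (D ∪ C) = {1, 2, 3, 4, 5, 8, 9, 10, 11, 13}
|((D ∩ (E ∪ D)) ∩ (D − E)) ∪ (D ∪ C)| = 10

10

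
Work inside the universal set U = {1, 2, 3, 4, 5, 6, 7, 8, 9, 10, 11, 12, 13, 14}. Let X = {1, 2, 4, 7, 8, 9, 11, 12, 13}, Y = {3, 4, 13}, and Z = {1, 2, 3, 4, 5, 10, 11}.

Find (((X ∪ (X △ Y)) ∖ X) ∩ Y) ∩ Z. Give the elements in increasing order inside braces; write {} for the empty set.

{3}

X △ Y = {1, 2, 3, 7, 8, 9, 11, 12}
X ∪ (X △ Y) = {1, 2, 3, 4, 7, 8, 9, 11, 12, 13}
(X ∪ (X △ Y)) ∖ X = {3}
((X ∪ (X △ Y)) ∖ X) ∩ Y = {3}
(((X ∪ (X △ Y)) ∖ X) ∩ Y) ∩ Z = {3}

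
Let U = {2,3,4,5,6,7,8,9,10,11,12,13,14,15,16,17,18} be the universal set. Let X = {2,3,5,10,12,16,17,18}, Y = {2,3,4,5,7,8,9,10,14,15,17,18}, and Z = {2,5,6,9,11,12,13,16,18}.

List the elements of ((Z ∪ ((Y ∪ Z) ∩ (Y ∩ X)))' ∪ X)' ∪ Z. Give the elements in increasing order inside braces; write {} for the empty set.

{2,5,6,9,11,12,13,16,18}

Y ∪ Z = {2,3,4,5,6,7,8,9,10,11,12,13,14,15,16,17,18}
Y ∩ X = {2,3,5,10,17,18}
(Y ∪ Z) ∩ (Y ∩ X) = {2,3,5,10,17,18}
Z ∪ ((Y ∪ Z) ∩ (Y ∩ X)) = {2,3,5,6,9,10,11,12,13,16,17,18}
(Z ∪ ((Y ∪ Z) ∩ (Y ∩ X)))' = {4,7,8,14,15}
(Z ∪ ((Y ∪ Z) ∩ (Y ∩ X)))' ∪ X = {2,3,4,5,7,8,10,12,14,15,16,17,18}
((Z ∪ ((Y ∪ Z) ∩ (Y ∩ X)))' ∪ X)' = {6,9,11,13}
((Z ∪ ((Y ∪ Z) ∩ (Y ∩ X)))' ∪ X)' ∪ Z = {2,5,6,9,11,12,13,16,18}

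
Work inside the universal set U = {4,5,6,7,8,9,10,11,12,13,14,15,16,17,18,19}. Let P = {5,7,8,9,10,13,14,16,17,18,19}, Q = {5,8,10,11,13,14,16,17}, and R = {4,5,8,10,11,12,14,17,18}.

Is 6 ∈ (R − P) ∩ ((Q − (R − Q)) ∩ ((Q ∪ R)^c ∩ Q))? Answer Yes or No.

No

6 ∉ R and 6 ∉ P, so 6 ∉ R − P
6 ∉ R and 6 ∉ Q, so 6 ∉ R − Q
6 ∉ Q and 6 ∉ (R − Q), so 6 ∉ Q − (R − Q)
6 ∉ Q and 6 ∉ R, so 6 ∉ Q ∪ R
6 ∈ (Q ∪ R)^c since 6 ∉ (Q ∪ R)
6 ∈ (Q ∪ R)^c and 6 ∉ Q, so 6 ∉ (Q ∪ R)^c ∩ Q
6 ∉ (Q − (R − Q)) and 6 ∉ ((Q ∪ R)^c ∩ Q), so 6 ∉ (Q − (R − Q)) ∩ ((Q ∪ R)^c ∩ Q)
6 ∉ (R − P) and 6 ∉ ((Q − (R − Q)) ∩ ((Q ∪ R)^c ∩ Q)), so 6 ∉ (R − P) ∩ ((Q − (R − Q)) ∩ ((Q ∪ R)^c ∩ Q))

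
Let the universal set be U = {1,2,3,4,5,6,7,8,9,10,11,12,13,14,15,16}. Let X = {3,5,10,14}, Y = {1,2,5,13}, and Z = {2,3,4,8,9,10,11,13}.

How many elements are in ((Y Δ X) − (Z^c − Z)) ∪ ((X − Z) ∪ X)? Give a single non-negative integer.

6

Y Δ X = {1,2,3,10,13,14}
Z^c = {1,5,6,7,12,14,15,16}
Z^c − Z = {1,5,6,7,12,14,15,16}
(Y Δ X) − (Z^c − Z) = {2,3,10,13}
X − Z = {5,14}
(X − Z) ∪ X = {3,5,10,14}
((Y Δ X) − (Z^c − Z)) ∪ ((X − Z) ∪ X) = {2,3,5,10,13,14}
|((Y Δ X) − (Z^c − Z)) ∪ ((X − Z) ∪ X)| = 6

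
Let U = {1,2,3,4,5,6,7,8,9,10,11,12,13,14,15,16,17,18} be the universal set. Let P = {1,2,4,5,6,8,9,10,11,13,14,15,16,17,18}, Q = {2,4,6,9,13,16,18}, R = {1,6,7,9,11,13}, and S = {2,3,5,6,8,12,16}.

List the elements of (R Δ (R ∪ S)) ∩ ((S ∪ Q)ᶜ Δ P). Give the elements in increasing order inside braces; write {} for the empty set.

R ∪ S = {1,2,3,5,6,7,8,9,11,12,13,16}
R Δ (R ∪ S) = {2,3,5,8,12,16}
S ∪ Q = {2,3,4,5,6,8,9,12,13,16,18}
(S ∪ Q)ᶜ = {1,7,10,11,14,15,17}
(S ∪ Q)ᶜ Δ P = {2,4,5,6,7,8,9,13,16,18}
(R Δ (R ∪ S)) ∩ ((S ∪ Q)ᶜ Δ P) = {2,5,8,16}

{2,5,8,16}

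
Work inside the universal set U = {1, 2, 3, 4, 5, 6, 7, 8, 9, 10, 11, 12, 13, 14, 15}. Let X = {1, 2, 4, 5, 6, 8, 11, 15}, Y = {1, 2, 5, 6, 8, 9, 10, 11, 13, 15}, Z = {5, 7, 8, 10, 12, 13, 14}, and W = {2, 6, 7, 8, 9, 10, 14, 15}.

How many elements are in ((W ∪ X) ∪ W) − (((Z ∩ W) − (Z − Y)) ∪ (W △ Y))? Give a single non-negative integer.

5

W ∪ X = {1, 2, 4, 5, 6, 7, 8, 9, 10, 11, 14, 15}
(W ∪ X) ∪ W = {1, 2, 4, 5, 6, 7, 8, 9, 10, 11, 14, 15}
Z ∩ W = {7, 8, 10, 14}
Z − Y = {7, 12, 14}
(Z ∩ W) − (Z − Y) = {8, 10}
W △ Y = {1, 5, 7, 11, 13, 14}
((Z ∩ W) − (Z − Y)) ∪ (W △ Y) = {1, 5, 7, 8, 10, 11, 13, 14}
((W ∪ X) ∪ W) − (((Z ∩ W) − (Z − Y)) ∪ (W △ Y)) = {2, 4, 6, 9, 15}
|((W ∪ X) ∪ W) − (((Z ∩ W) − (Z − Y)) ∪ (W △ Y))| = 5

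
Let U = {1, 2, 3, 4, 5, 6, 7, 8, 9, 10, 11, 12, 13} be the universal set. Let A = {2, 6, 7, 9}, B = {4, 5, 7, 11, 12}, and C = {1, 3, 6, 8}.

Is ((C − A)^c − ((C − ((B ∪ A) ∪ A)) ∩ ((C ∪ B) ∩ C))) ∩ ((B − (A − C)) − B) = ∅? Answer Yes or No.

C − A = {1, 3, 8}
(C − A)^c = {2, 4, 5, 6, 7, 9, 10, 11, 12, 13}
B ∪ A = {2, 4, 5, 6, 7, 9, 11, 12}
(B ∪ A) ∪ A = {2, 4, 5, 6, 7, 9, 11, 12}
C − ((B ∪ A) ∪ A) = {1, 3, 8}
C ∪ B = {1, 3, 4, 5, 6, 7, 8, 11, 12}
(C ∪ B) ∩ C = {1, 3, 6, 8}
(C − ((B ∪ A) ∪ A)) ∩ ((C ∪ B) ∩ C) = {1, 3, 8}
(C − A)^c − ((C − ((B ∪ A) ∪ A)) ∩ ((C ∪ B) ∩ C)) = {2, 4, 5, 6, 7, 9, 10, 11, 12, 13}
A − C = {2, 7, 9}
B − (A − C) = {4, 5, 11, 12}
(B − (A − C)) − B = {}
{2, 4, 5, 6, 7, 9, 10, 11, 12, 13} and {} share no elements.

Yes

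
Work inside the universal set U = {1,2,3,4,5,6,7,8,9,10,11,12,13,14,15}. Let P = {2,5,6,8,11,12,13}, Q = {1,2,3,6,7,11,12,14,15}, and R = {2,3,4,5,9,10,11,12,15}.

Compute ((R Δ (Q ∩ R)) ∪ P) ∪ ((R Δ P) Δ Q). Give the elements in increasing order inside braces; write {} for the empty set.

Q ∩ R = {2,3,11,12,15}
R Δ (Q ∩ R) = {4,5,9,10}
(R Δ (Q ∩ R)) ∪ P = {2,4,5,6,8,9,10,11,12,13}
R Δ P = {3,4,6,8,9,10,13,15}
(R Δ P) Δ Q = {1,2,4,7,8,9,10,11,12,13,14}
((R Δ (Q ∩ R)) ∪ P) ∪ ((R Δ P) Δ Q) = {1,2,4,5,6,7,8,9,10,11,12,13,14}

{1,2,4,5,6,7,8,9,10,11,12,13,14}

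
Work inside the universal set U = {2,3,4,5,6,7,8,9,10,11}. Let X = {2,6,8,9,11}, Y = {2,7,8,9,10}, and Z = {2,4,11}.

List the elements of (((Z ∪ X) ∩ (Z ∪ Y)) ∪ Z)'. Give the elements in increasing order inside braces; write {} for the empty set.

{3,5,6,7,10}

Z ∪ X = {2,4,6,8,9,11}
Z ∪ Y = {2,4,7,8,9,10,11}
(Z ∪ X) ∩ (Z ∪ Y) = {2,4,8,9,11}
((Z ∪ X) ∩ (Z ∪ Y)) ∪ Z = {2,4,8,9,11}
(((Z ∪ X) ∩ (Z ∪ Y)) ∪ Z)' = {3,5,6,7,10}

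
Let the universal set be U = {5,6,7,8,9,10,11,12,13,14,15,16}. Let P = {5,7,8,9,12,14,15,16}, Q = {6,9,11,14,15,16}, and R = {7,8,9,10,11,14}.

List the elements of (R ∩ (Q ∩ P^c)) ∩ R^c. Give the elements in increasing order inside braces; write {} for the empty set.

{}

P^c = {6,10,11,13}
Q ∩ P^c = {6,11}
R ∩ (Q ∩ P^c) = {11}
R^c = {5,6,12,13,15,16}
(R ∩ (Q ∩ P^c)) ∩ R^c = {}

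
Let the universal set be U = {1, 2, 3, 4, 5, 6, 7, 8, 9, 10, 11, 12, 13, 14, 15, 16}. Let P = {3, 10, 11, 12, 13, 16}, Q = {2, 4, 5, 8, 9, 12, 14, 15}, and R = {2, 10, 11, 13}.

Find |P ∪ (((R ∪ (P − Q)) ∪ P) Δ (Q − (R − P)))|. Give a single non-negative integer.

P − Q = {3, 10, 11, 13, 16}
R ∪ (P − Q) = {2, 3, 10, 11, 13, 16}
(R ∪ (P − Q)) ∪ P = {2, 3, 10, 11, 12, 13, 16}
R − P = {2}
Q − (R − P) = {4, 5, 8, 9, 12, 14, 15}
((R ∪ (P − Q)) ∪ P) Δ (Q − (R − P)) = {2, 3, 4, 5, 8, 9, 10, 11, 13, 14, 15, 16}
P ∪ (((R ∪ (P − Q)) ∪ P) Δ (Q − (R − P))) = {2, 3, 4, 5, 8, 9, 10, 11, 12, 13, 14, 15, 16}
|P ∪ (((R ∪ (P − Q)) ∪ P) Δ (Q − (R − P)))| = 13

13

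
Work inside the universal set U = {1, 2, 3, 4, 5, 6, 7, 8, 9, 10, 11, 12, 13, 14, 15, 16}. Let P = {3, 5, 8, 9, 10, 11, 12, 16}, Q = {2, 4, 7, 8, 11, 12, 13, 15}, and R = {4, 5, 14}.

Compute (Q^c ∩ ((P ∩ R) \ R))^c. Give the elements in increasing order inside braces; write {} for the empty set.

Q^c = {1, 3, 5, 6, 9, 10, 14, 16}
P ∩ R = {5}
(P ∩ R) \ R = {}
Q^c ∩ ((P ∩ R) \ R) = {}
(Q^c ∩ ((P ∩ R) \ R))^c = {1, 2, 3, 4, 5, 6, 7, 8, 9, 10, 11, 12, 13, 14, 15, 16}

{1, 2, 3, 4, 5, 6, 7, 8, 9, 10, 11, 12, 13, 14, 15, 16}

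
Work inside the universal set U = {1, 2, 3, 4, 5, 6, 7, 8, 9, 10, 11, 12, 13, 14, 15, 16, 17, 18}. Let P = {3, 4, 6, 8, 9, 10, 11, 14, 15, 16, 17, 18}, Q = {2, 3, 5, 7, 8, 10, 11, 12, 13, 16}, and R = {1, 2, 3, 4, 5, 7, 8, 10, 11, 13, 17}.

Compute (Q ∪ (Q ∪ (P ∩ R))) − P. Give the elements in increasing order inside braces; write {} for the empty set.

P ∩ R = {3, 4, 8, 10, 11, 17}
Q ∪ (P ∩ R) = {2, 3, 4, 5, 7, 8, 10, 11, 12, 13, 16, 17}
Q ∪ (Q ∪ (P ∩ R)) = {2, 3, 4, 5, 7, 8, 10, 11, 12, 13, 16, 17}
(Q ∪ (Q ∪ (P ∩ R))) − P = {2, 5, 7, 12, 13}

{2, 5, 7, 12, 13}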